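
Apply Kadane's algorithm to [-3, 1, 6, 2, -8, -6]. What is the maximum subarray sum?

Using Kadane's algorithm on [-3, 1, 6, 2, -8, -6]:

Scanning through the array:
Position 1 (value 1): max_ending_here = 1, max_so_far = 1
Position 2 (value 6): max_ending_here = 7, max_so_far = 7
Position 3 (value 2): max_ending_here = 9, max_so_far = 9
Position 4 (value -8): max_ending_here = 1, max_so_far = 9
Position 5 (value -6): max_ending_here = -5, max_so_far = 9

Maximum subarray: [1, 6, 2]
Maximum sum: 9

The maximum subarray is [1, 6, 2] with sum 9. This subarray runs from index 1 to index 3.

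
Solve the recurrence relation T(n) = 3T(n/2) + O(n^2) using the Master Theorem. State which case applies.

Master Theorem for T(n) = 3T(n/2) + O(n^2):

a = 3, b = 2, c = 2
log_b(a) = log_2(3) = 1.5850

Case 3: c = 2 > log_2(3) = 1.5850
T(n) = O(n^2) = O(n^2)

For T(n) = 3T(n/2) + O(n^2): log_2(3) = 1.5850. This is Case 3 of the Master Theorem (c > log_b(a), work dominated by root), giving O(n^2).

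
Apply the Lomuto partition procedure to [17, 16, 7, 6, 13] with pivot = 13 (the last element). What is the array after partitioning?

Lomuto partition with pivot = 13:

Initial array: [17, 16, 7, 6, 13]

arr[0]=17 > 13: no swap
arr[1]=16 > 13: no swap
arr[2]=7 <= 13: swap with position 0, array becomes [7, 16, 17, 6, 13]
arr[3]=6 <= 13: swap with position 1, array becomes [7, 6, 17, 16, 13]

Place pivot at position 2: [7, 6, 13, 16, 17]
Pivot position: 2

After partitioning with pivot 13, the array becomes [7, 6, 13, 16, 17]. The pivot is placed at index 2. All elements to the left of the pivot are <= 13, and all elements to the right are > 13.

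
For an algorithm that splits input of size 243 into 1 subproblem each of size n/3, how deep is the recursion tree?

For divide and conquer with division factor 3:

Problem sizes at each level:
Level 0: 243
Level 1: 81
Level 2: 27
Level 3: 9
Level 4: 3
Level 5: 1

The root is level 0 and the size-1 base case is level 5 (the tree spans levels 0 through 5, i.e. 6 levels counting the root), so the depth is the number of divisions: log_3(243) = 5

The recursion tree depth is log_3(243) = 5. At each level, the problem size is divided by 3, so it takes 5 divisions to reduce to a base case of size 1. The algorithm makes 1 recursive call at each level.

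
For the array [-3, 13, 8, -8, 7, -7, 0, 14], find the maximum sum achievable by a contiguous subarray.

Using Kadane's algorithm on [-3, 13, 8, -8, 7, -7, 0, 14]:

Scanning through the array:
Position 1 (value 13): max_ending_here = 13, max_so_far = 13
Position 2 (value 8): max_ending_here = 21, max_so_far = 21
Position 3 (value -8): max_ending_here = 13, max_so_far = 21
Position 4 (value 7): max_ending_here = 20, max_so_far = 21
Position 5 (value -7): max_ending_here = 13, max_so_far = 21
Position 6 (value 0): max_ending_here = 13, max_so_far = 21
Position 7 (value 14): max_ending_here = 27, max_so_far = 27

Maximum subarray: [13, 8, -8, 7, -7, 0, 14]
Maximum sum: 27

The maximum subarray is [13, 8, -8, 7, -7, 0, 14] with sum 27. This subarray runs from index 1 to index 7.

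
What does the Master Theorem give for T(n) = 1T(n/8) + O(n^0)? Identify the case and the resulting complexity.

Master Theorem for T(n) = 1T(n/8) + O(n^0):

a = 1, b = 8, c = 0
log_b(a) = log_8(1) = 0.0000

Case 2: c = 0 = log_8(1) = 0.0000
T(n) = O(n^0 log n) = O(log n)

For T(n) = 1T(n/8) + O(n^0): log_8(1) = 0.0000. This is Case 2 of the Master Theorem (c = log_b(a), equal work at all levels), giving O(log n).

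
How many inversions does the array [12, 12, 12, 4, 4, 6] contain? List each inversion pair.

Finding inversions in [12, 12, 12, 4, 4, 6]:

(0, 3): arr[0]=12 > arr[3]=4
(0, 4): arr[0]=12 > arr[4]=4
(0, 5): arr[0]=12 > arr[5]=6
(1, 3): arr[1]=12 > arr[3]=4
(1, 4): arr[1]=12 > arr[4]=4
(1, 5): arr[1]=12 > arr[5]=6
(2, 3): arr[2]=12 > arr[3]=4
(2, 4): arr[2]=12 > arr[4]=4
(2, 5): arr[2]=12 > arr[5]=6

Total inversions: 9

The array has 9 inversion(s): (0,3), (0,4), (0,5), (1,3), (1,4), (1,5), (2,3), (2,4), (2,5). Each pair (i,j) satisfies i < j and arr[i] > arr[j].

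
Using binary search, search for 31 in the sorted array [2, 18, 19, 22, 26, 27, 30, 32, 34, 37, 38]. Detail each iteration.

Binary search for 31 in [2, 18, 19, 22, 26, 27, 30, 32, 34, 37, 38]:

lo=0, hi=10, mid=5, arr[mid]=27 -> 27 < 31, search right half
lo=6, hi=10, mid=8, arr[mid]=34 -> 34 > 31, search left half
lo=6, hi=7, mid=6, arr[mid]=30 -> 30 < 31, search right half
lo=7, hi=7, mid=7, arr[mid]=32 -> 32 > 31, search left half
lo=7 > hi=6, target 31 not found

Binary search determines that 31 is not in the array after 4 comparisons. The search space was exhausted without finding the target.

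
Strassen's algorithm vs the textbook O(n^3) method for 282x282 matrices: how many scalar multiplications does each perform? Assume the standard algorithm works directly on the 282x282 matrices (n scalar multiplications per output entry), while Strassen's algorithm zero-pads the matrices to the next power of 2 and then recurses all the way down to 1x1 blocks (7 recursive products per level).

Matrix multiplication for 282x282 matrices:

Strassen's algorithm requires power-of-2 dimensions. Pad 282x282 to 512x512 (next power of 2).

Standard algorithm: 282^3 = 22425768 multiplications
Strassen's algorithm: 7^(log2(512)) = 7^9 = 40353607 multiplications
Difference: 22425768 - 40353607 = -17927839 (Strassen uses MORE here due to padding overhead — for small or just-over-power-of-2 n, padding can outweigh the per-level savings)

Standard: 22425768 multiplications (282^3). Strassen: 40353607 multiplications (7^9, after padding to 512x512). Strassen reduces 8 recursive multiplications to 7 at each level.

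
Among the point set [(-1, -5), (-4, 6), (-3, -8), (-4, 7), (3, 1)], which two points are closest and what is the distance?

Computing all pairwise distances among 5 points:

d((-1, -5), (-4, 6)) = 11.4018
d((-1, -5), (-3, -8)) = 3.6056
d((-1, -5), (-4, 7)) = 12.3693
d((-1, -5), (3, 1)) = 7.2111
d((-4, 6), (-3, -8)) = 14.0357
d((-4, 6), (-4, 7)) = 1.0 <-- minimum
d((-4, 6), (3, 1)) = 8.6023
d((-3, -8), (-4, 7)) = 15.0333
d((-3, -8), (3, 1)) = 10.8167
d((-4, 7), (3, 1)) = 9.2195

Closest pair: (-4, 6) and (-4, 7) with distance 1.0

The closest pair is (-4, 6) and (-4, 7) with Euclidean distance 1.0. For 5 points, brute-force pairwise comparison is shown above. For large n, the divide-and-conquer algorithm (sort by x, recurse on halves, check the dividing strip) achieves O(n log n).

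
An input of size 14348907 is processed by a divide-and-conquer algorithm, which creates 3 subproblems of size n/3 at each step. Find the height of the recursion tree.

For divide and conquer with division factor 3:

Problem sizes at each level:
Level 0: 14348907
Level 1: 4782969
Level 2: 1594323
Level 3: 531441
Level 4: 177147
Level 5: 59049
Level 6: 19683
Level 7: 6561
Level 8: 2187
Level 9: 729
Level 10: 243
Level 11: 81
Level 12: 27
Level 13: 9
Level 14: 3
Level 15: 1

The root is level 0 and the size-1 base case is level 15 (the tree spans levels 0 through 15, i.e. 16 levels counting the root), so the depth is the number of divisions: log_3(14348907) = 15

The recursion tree depth is log_3(14348907) = 15. At each level, the problem size is divided by 3, so it takes 15 divisions to reduce to a base case of size 1. The algorithm makes 3 recursive calls at each level.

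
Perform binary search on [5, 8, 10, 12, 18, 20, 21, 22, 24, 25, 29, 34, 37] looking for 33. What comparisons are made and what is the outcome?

Binary search for 33 in [5, 8, 10, 12, 18, 20, 21, 22, 24, 25, 29, 34, 37]:

lo=0, hi=12, mid=6, arr[mid]=21 -> 21 < 33, search right half
lo=7, hi=12, mid=9, arr[mid]=25 -> 25 < 33, search right half
lo=10, hi=12, mid=11, arr[mid]=34 -> 34 > 33, search left half
lo=10, hi=10, mid=10, arr[mid]=29 -> 29 < 33, search right half
lo=11 > hi=10, target 33 not found

Binary search determines that 33 is not in the array after 4 comparisons. The search space was exhausted without finding the target.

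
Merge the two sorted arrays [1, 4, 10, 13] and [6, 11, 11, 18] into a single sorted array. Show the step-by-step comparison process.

Merging process:

Compare 1 vs 6: take 1 from left. Merged: [1]
Compare 4 vs 6: take 4 from left. Merged: [1, 4]
Compare 10 vs 6: take 6 from right. Merged: [1, 4, 6]
Compare 10 vs 11: take 10 from left. Merged: [1, 4, 6, 10]
Compare 13 vs 11: take 11 from right. Merged: [1, 4, 6, 10, 11]
Compare 13 vs 11: take 11 from right. Merged: [1, 4, 6, 10, 11, 11]
Compare 13 vs 18: take 13 from left. Merged: [1, 4, 6, 10, 11, 11, 13]
Append remaining from right: [18]. Merged: [1, 4, 6, 10, 11, 11, 13, 18]

Final merged array: [1, 4, 6, 10, 11, 11, 13, 18]
Total comparisons: 7

The merged array is [1, 4, 6, 10, 11, 11, 13, 18], requiring 7 comparisons. The merge step runs in O(n) time where n is the total number of elements.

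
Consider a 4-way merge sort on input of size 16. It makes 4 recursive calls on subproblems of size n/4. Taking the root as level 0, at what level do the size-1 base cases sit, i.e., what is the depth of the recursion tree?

For divide and conquer with division factor 4:

Problem sizes at each level:
Level 0: 16
Level 1: 4
Level 2: 1

The root is level 0 and the size-1 base case is level 2 (the tree spans levels 0 through 2, i.e. 3 levels counting the root), so the depth is the number of divisions: log_4(16) = 2

The recursion tree depth is log_4(16) = 2. At each level, the problem size is divided by 4, so it takes 2 divisions to reduce to a base case of size 1. The algorithm makes 4 recursive calls at each level.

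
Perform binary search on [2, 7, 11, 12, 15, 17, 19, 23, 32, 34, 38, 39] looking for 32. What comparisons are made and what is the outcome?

Binary search for 32 in [2, 7, 11, 12, 15, 17, 19, 23, 32, 34, 38, 39]:

lo=0, hi=11, mid=5, arr[mid]=17 -> 17 < 32, search right half
lo=6, hi=11, mid=8, arr[mid]=32 -> Found target at index 8!

Binary search finds 32 at index 8 after 2 comparisons. The search repeatedly halves the search space by comparing with the middle element.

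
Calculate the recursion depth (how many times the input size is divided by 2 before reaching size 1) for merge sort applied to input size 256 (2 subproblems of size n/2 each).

For divide and conquer with division factor 2:

Problem sizes at each level:
Level 0: 256
Level 1: 128
Level 2: 64
Level 3: 32
Level 4: 16
Level 5: 8
Level 6: 4
Level 7: 2
Level 8: 1

The root is level 0 and the size-1 base case is level 8 (the tree spans levels 0 through 8, i.e. 9 levels counting the root), so the depth is the number of divisions: log_2(256) = 8

The recursion tree depth is log_2(256) = 8. At each level, the problem size is divided by 2, so it takes 8 divisions to reduce to a base case of size 1. The algorithm makes 2 recursive calls at each level.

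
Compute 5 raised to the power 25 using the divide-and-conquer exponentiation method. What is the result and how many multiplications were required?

Computing 5^25 by squaring (build up from 5^1; each line after the first costs one multiplication):

5^1 = 5
5^2 = (5^1)^2 = 5^2 = 25
5^3 = 5 * 5^2 = 5 * 25 = 125
5^6 = (5^3)^2 = 125^2 = 15625
5^12 = (5^6)^2 = 15625^2 = 244140625
5^24 = (5^12)^2 = 244140625^2 = 59604644775390625
5^25 = 5 * 5^24 = 5 * 59604644775390625 = 298023223876953125

Result: 298023223876953125
Multiplications needed: 6 (6 lines after 5^1)

5^25 = 298023223876953125. Using exponentiation by squaring, this requires 6 multiplications. The key idea: if the exponent is even, square the half-power; if odd, multiply by the base once.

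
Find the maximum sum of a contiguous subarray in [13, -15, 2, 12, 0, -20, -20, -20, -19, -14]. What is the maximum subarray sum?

Using Kadane's algorithm on [13, -15, 2, 12, 0, -20, -20, -20, -19, -14]:

Scanning through the array:
Position 1 (value -15): max_ending_here = -2, max_so_far = 13
Position 2 (value 2): max_ending_here = 2, max_so_far = 13
Position 3 (value 12): max_ending_here = 14, max_so_far = 14
Position 4 (value 0): max_ending_here = 14, max_so_far = 14
Position 5 (value -20): max_ending_here = -6, max_so_far = 14
Position 6 (value -20): max_ending_here = -20, max_so_far = 14
Position 7 (value -20): max_ending_here = -20, max_so_far = 14
Position 8 (value -19): max_ending_here = -19, max_so_far = 14
Position 9 (value -14): max_ending_here = -14, max_so_far = 14

Maximum subarray: [2, 12]
Maximum sum: 14

The maximum subarray is [2, 12] with sum 14. This subarray runs from index 2 to index 3.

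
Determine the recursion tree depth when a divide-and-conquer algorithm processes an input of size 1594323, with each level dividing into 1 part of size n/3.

For divide and conquer with division factor 3:

Problem sizes at each level:
Level 0: 1594323
Level 1: 531441
Level 2: 177147
Level 3: 59049
Level 4: 19683
Level 5: 6561
Level 6: 2187
Level 7: 729
Level 8: 243
Level 9: 81
Level 10: 27
Level 11: 9
Level 12: 3
Level 13: 1

The root is level 0 and the size-1 base case is level 13 (the tree spans levels 0 through 13, i.e. 14 levels counting the root), so the depth is the number of divisions: log_3(1594323) = 13

The recursion tree depth is log_3(1594323) = 13. At each level, the problem size is divided by 3, so it takes 13 divisions to reduce to a base case of size 1. The algorithm makes 1 recursive call at each level.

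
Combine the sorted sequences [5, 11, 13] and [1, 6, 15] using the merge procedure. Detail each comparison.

Merging process:

Compare 5 vs 1: take 1 from right. Merged: [1]
Compare 5 vs 6: take 5 from left. Merged: [1, 5]
Compare 11 vs 6: take 6 from right. Merged: [1, 5, 6]
Compare 11 vs 15: take 11 from left. Merged: [1, 5, 6, 11]
Compare 13 vs 15: take 13 from left. Merged: [1, 5, 6, 11, 13]
Append remaining from right: [15]. Merged: [1, 5, 6, 11, 13, 15]

Final merged array: [1, 5, 6, 11, 13, 15]
Total comparisons: 5

The merged array is [1, 5, 6, 11, 13, 15], requiring 5 comparisons. The merge step runs in O(n) time where n is the total number of elements.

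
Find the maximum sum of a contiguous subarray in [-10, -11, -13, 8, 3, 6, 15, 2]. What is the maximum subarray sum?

Using Kadane's algorithm on [-10, -11, -13, 8, 3, 6, 15, 2]:

Scanning through the array:
Position 1 (value -11): max_ending_here = -11, max_so_far = -10
Position 2 (value -13): max_ending_here = -13, max_so_far = -10
Position 3 (value 8): max_ending_here = 8, max_so_far = 8
Position 4 (value 3): max_ending_here = 11, max_so_far = 11
Position 5 (value 6): max_ending_here = 17, max_so_far = 17
Position 6 (value 15): max_ending_here = 32, max_so_far = 32
Position 7 (value 2): max_ending_here = 34, max_so_far = 34

Maximum subarray: [8, 3, 6, 15, 2]
Maximum sum: 34

The maximum subarray is [8, 3, 6, 15, 2] with sum 34. This subarray runs from index 3 to index 7.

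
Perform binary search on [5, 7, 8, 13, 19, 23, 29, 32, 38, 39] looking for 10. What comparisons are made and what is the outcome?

Binary search for 10 in [5, 7, 8, 13, 19, 23, 29, 32, 38, 39]:

lo=0, hi=9, mid=4, arr[mid]=19 -> 19 > 10, search left half
lo=0, hi=3, mid=1, arr[mid]=7 -> 7 < 10, search right half
lo=2, hi=3, mid=2, arr[mid]=8 -> 8 < 10, search right half
lo=3, hi=3, mid=3, arr[mid]=13 -> 13 > 10, search left half
lo=3 > hi=2, target 10 not found

Binary search determines that 10 is not in the array after 4 comparisons. The search space was exhausted without finding the target.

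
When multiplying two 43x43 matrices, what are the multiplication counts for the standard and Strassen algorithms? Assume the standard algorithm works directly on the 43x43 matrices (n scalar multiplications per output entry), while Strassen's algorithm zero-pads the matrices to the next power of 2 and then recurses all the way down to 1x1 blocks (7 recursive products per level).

Matrix multiplication for 43x43 matrices:

Strassen's algorithm requires power-of-2 dimensions. Pad 43x43 to 64x64 (next power of 2).

Standard algorithm: 43^3 = 79507 multiplications
Strassen's algorithm: 7^(log2(64)) = 7^6 = 117649 multiplications
Difference: 79507 - 117649 = -38142 (Strassen uses MORE here due to padding overhead — for small or just-over-power-of-2 n, padding can outweigh the per-level savings)

Standard: 79507 multiplications (43^3). Strassen: 117649 multiplications (7^6, after padding to 64x64). Strassen reduces 8 recursive multiplications to 7 at each level.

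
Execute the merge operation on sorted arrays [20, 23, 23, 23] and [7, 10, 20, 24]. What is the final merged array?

Merging process:

Compare 20 vs 7: take 7 from right. Merged: [7]
Compare 20 vs 10: take 10 from right. Merged: [7, 10]
Compare 20 vs 20: take 20 from left. Merged: [7, 10, 20]
Compare 23 vs 20: take 20 from right. Merged: [7, 10, 20, 20]
Compare 23 vs 24: take 23 from left. Merged: [7, 10, 20, 20, 23]
Compare 23 vs 24: take 23 from left. Merged: [7, 10, 20, 20, 23, 23]
Compare 23 vs 24: take 23 from left. Merged: [7, 10, 20, 20, 23, 23, 23]
Append remaining from right: [24]. Merged: [7, 10, 20, 20, 23, 23, 23, 24]

Final merged array: [7, 10, 20, 20, 23, 23, 23, 24]
Total comparisons: 7

The merged array is [7, 10, 20, 20, 23, 23, 23, 24], requiring 7 comparisons. The merge step runs in O(n) time where n is the total number of elements.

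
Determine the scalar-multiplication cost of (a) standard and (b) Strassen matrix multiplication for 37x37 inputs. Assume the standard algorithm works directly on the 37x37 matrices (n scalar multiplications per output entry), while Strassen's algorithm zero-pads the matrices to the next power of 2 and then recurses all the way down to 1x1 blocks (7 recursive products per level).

Matrix multiplication for 37x37 matrices:

Strassen's algorithm requires power-of-2 dimensions. Pad 37x37 to 64x64 (next power of 2).

Standard algorithm: 37^3 = 50653 multiplications
Strassen's algorithm: 7^(log2(64)) = 7^6 = 117649 multiplications
Difference: 50653 - 117649 = -66996 (Strassen uses MORE here due to padding overhead — for small or just-over-power-of-2 n, padding can outweigh the per-level savings)

Standard: 50653 multiplications (37^3). Strassen: 117649 multiplications (7^6, after padding to 64x64). Strassen reduces 8 recursive multiplications to 7 at each level.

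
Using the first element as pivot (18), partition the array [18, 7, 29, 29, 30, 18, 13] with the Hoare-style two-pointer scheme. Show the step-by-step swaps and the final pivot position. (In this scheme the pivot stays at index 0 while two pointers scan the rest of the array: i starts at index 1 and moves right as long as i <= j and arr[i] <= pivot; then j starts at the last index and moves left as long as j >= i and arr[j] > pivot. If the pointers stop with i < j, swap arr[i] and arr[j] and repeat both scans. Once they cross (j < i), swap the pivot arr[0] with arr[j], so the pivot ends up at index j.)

Hoare-style two-pointer partition with pivot = 18:

Initial array: [18, 7, 29, 29, 30, 18, 13]

Pointers start at i = 1, j = 6.
i stops at index 2 (arr[2]=29 > 18), j stops at index 6 (arr[6]=13 <= 18): swap arr[2] and arr[6], array becomes [18, 7, 13, 29, 30, 18, 29]
i stops at index 3 (arr[3]=29 > 18), j stops at index 5 (arr[5]=18 <= 18): swap arr[3] and arr[5], array becomes [18, 7, 13, 18, 30, 29, 29]
i ends at 4, j ends at 3: the pointers have crossed (j < i), so scanning stops.

Swap pivot arr[0] with arr[3] to place pivot at position 3: [18, 7, 13, 18, 30, 29, 29]
Pivot position: 3

After partitioning with pivot 18, the array becomes [18, 7, 13, 18, 30, 29, 29]. The pivot is placed at index 3. All elements to the left of the pivot are <= 18, and all elements to the right are > 18.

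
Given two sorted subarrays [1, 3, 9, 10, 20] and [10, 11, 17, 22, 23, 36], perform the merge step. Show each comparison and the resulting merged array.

Merging process:

Compare 1 vs 10: take 1 from left. Merged: [1]
Compare 3 vs 10: take 3 from left. Merged: [1, 3]
Compare 9 vs 10: take 9 from left. Merged: [1, 3, 9]
Compare 10 vs 10: take 10 from left. Merged: [1, 3, 9, 10]
Compare 20 vs 10: take 10 from right. Merged: [1, 3, 9, 10, 10]
Compare 20 vs 11: take 11 from right. Merged: [1, 3, 9, 10, 10, 11]
Compare 20 vs 17: take 17 from right. Merged: [1, 3, 9, 10, 10, 11, 17]
Compare 20 vs 22: take 20 from left. Merged: [1, 3, 9, 10, 10, 11, 17, 20]
Append remaining from right: [22, 23, 36]. Merged: [1, 3, 9, 10, 10, 11, 17, 20, 22, 23, 36]

Final merged array: [1, 3, 9, 10, 10, 11, 17, 20, 22, 23, 36]
Total comparisons: 8

The merged array is [1, 3, 9, 10, 10, 11, 17, 20, 22, 23, 36], requiring 8 comparisons. The merge step runs in O(n) time where n is the total number of elements.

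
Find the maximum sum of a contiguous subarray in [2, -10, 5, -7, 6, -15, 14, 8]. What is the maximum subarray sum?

Using Kadane's algorithm on [2, -10, 5, -7, 6, -15, 14, 8]:

Scanning through the array:
Position 1 (value -10): max_ending_here = -8, max_so_far = 2
Position 2 (value 5): max_ending_here = 5, max_so_far = 5
Position 3 (value -7): max_ending_here = -2, max_so_far = 5
Position 4 (value 6): max_ending_here = 6, max_so_far = 6
Position 5 (value -15): max_ending_here = -9, max_so_far = 6
Position 6 (value 14): max_ending_here = 14, max_so_far = 14
Position 7 (value 8): max_ending_here = 22, max_so_far = 22

Maximum subarray: [14, 8]
Maximum sum: 22

The maximum subarray is [14, 8] with sum 22. This subarray runs from index 6 to index 7.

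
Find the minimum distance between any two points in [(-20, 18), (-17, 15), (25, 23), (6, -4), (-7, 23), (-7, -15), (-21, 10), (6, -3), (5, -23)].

Computing all pairwise distances among 9 points:

d((-20, 18), (-17, 15)) = 4.2426
d((-20, 18), (25, 23)) = 45.2769
d((-20, 18), (6, -4)) = 34.0588
d((-20, 18), (-7, 23)) = 13.9284
d((-20, 18), (-7, -15)) = 35.4683
d((-20, 18), (-21, 10)) = 8.0623
d((-20, 18), (6, -3)) = 33.4215
d((-20, 18), (5, -23)) = 48.0208
d((-17, 15), (25, 23)) = 42.7551
d((-17, 15), (6, -4)) = 29.8329
d((-17, 15), (-7, 23)) = 12.8062
d((-17, 15), (-7, -15)) = 31.6228
d((-17, 15), (-21, 10)) = 6.4031
d((-17, 15), (6, -3)) = 29.2062
d((-17, 15), (5, -23)) = 43.909
d((25, 23), (6, -4)) = 33.0151
d((25, 23), (-7, 23)) = 32.0
d((25, 23), (-7, -15)) = 49.679
d((25, 23), (-21, 10)) = 47.8017
d((25, 23), (6, -3)) = 32.2025
d((25, 23), (5, -23)) = 50.1597
d((6, -4), (-7, 23)) = 29.9666
d((6, -4), (-7, -15)) = 17.0294
d((6, -4), (-21, 10)) = 30.4138
d((6, -4), (6, -3)) = 1.0 <-- minimum
d((6, -4), (5, -23)) = 19.0263
d((-7, 23), (-7, -15)) = 38.0
d((-7, 23), (-21, 10)) = 19.105
d((-7, 23), (6, -3)) = 29.0689
d((-7, 23), (5, -23)) = 47.5395
d((-7, -15), (-21, 10)) = 28.6531
d((-7, -15), (6, -3)) = 17.6918
d((-7, -15), (5, -23)) = 14.4222
d((-21, 10), (6, -3)) = 29.9666
d((-21, 10), (5, -23)) = 42.0119
d((6, -3), (5, -23)) = 20.025

Closest pair: (6, -4) and (6, -3) with distance 1.0

The closest pair is (6, -4) and (6, -3) with Euclidean distance 1.0. For 9 points, brute-force pairwise comparison is shown above. For large n, the divide-and-conquer algorithm (sort by x, recurse on halves, check the dividing strip) achieves O(n log n).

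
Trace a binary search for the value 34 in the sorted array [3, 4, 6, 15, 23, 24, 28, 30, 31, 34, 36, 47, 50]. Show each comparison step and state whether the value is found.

Binary search for 34 in [3, 4, 6, 15, 23, 24, 28, 30, 31, 34, 36, 47, 50]:

lo=0, hi=12, mid=6, arr[mid]=28 -> 28 < 34, search right half
lo=7, hi=12, mid=9, arr[mid]=34 -> Found target at index 9!

Binary search finds 34 at index 9 after 2 comparisons. The search repeatedly halves the search space by comparing with the middle element.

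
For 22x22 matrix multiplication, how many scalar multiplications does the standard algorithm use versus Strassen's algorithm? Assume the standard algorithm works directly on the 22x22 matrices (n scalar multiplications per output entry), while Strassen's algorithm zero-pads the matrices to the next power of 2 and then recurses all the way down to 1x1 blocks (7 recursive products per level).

Matrix multiplication for 22x22 matrices:

Strassen's algorithm requires power-of-2 dimensions. Pad 22x22 to 32x32 (next power of 2).

Standard algorithm: 22^3 = 10648 multiplications
Strassen's algorithm: 7^(log2(32)) = 7^5 = 16807 multiplications
Difference: 10648 - 16807 = -6159 (Strassen uses MORE here due to padding overhead — for small or just-over-power-of-2 n, padding can outweigh the per-level savings)

Standard: 10648 multiplications (22^3). Strassen: 16807 multiplications (7^5, after padding to 32x32). Strassen reduces 8 recursive multiplications to 7 at each level.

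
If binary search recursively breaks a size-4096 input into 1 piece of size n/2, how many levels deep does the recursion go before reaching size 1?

For divide and conquer with division factor 2:

Problem sizes at each level:
Level 0: 4096
Level 1: 2048
Level 2: 1024
Level 3: 512
Level 4: 256
Level 5: 128
Level 6: 64
Level 7: 32
Level 8: 16
Level 9: 8
Level 10: 4
Level 11: 2
Level 12: 1

The root is level 0 and the size-1 base case is level 12 (the tree spans levels 0 through 12, i.e. 13 levels counting the root), so the depth is the number of divisions: log_2(4096) = 12

The recursion tree depth is log_2(4096) = 12. At each level, the problem size is divided by 2, so it takes 12 divisions to reduce to a base case of size 1. The algorithm makes 1 recursive call at each level.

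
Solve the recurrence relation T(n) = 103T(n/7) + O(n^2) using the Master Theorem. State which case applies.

Master Theorem for T(n) = 103T(n/7) + O(n^2):

a = 103, b = 7, c = 2
log_b(a) = log_7(103) = 2.3818

Case 1: c = 2 < log_7(103) = 2.3818
T(n) = O(n^(log_7 103))

For T(n) = 103T(n/7) + O(n^2): log_7(103) = 2.3818. This is Case 1 of the Master Theorem (c < log_b(a), work dominated by leaves), giving O(n^(log_7 103)).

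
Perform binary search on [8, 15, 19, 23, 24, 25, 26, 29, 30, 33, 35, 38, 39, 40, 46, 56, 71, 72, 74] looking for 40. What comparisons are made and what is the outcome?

Binary search for 40 in [8, 15, 19, 23, 24, 25, 26, 29, 30, 33, 35, 38, 39, 40, 46, 56, 71, 72, 74]:

lo=0, hi=18, mid=9, arr[mid]=33 -> 33 < 40, search right half
lo=10, hi=18, mid=14, arr[mid]=46 -> 46 > 40, search left half
lo=10, hi=13, mid=11, arr[mid]=38 -> 38 < 40, search right half
lo=12, hi=13, mid=12, arr[mid]=39 -> 39 < 40, search right half
lo=13, hi=13, mid=13, arr[mid]=40 -> Found target at index 13!

Binary search finds 40 at index 13 after 5 comparisons. The search repeatedly halves the search space by comparing with the middle element.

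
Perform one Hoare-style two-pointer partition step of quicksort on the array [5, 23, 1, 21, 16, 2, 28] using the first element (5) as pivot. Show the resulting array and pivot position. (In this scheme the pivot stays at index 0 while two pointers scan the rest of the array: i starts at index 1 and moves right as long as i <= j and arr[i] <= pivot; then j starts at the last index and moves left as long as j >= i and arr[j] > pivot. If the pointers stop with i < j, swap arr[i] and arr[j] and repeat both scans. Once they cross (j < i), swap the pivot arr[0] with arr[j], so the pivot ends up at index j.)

Hoare-style two-pointer partition with pivot = 5:

Initial array: [5, 23, 1, 21, 16, 2, 28]

Pointers start at i = 1, j = 6.
i stops at index 1 (arr[1]=23 > 5), j stops at index 5 (arr[5]=2 <= 5): swap arr[1] and arr[5], array becomes [5, 2, 1, 21, 16, 23, 28]
i ends at 3, j ends at 2: the pointers have crossed (j < i), so scanning stops.

Swap pivot arr[0] with arr[2] to place pivot at position 2: [1, 2, 5, 21, 16, 23, 28]
Pivot position: 2

After partitioning with pivot 5, the array becomes [1, 2, 5, 21, 16, 23, 28]. The pivot is placed at index 2. All elements to the left of the pivot are <= 5, and all elements to the right are > 5.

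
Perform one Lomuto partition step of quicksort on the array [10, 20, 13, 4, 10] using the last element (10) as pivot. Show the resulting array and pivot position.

Lomuto partition with pivot = 10:

Initial array: [10, 20, 13, 4, 10]

arr[0]=10 <= 10: swap with position 0, array becomes [10, 20, 13, 4, 10]
arr[1]=20 > 10: no swap
arr[2]=13 > 10: no swap
arr[3]=4 <= 10: swap with position 1, array becomes [10, 4, 13, 20, 10]

Place pivot at position 2: [10, 4, 10, 20, 13]
Pivot position: 2

After partitioning with pivot 10, the array becomes [10, 4, 10, 20, 13]. The pivot is placed at index 2. All elements to the left of the pivot are <= 10, and all elements to the right are > 10.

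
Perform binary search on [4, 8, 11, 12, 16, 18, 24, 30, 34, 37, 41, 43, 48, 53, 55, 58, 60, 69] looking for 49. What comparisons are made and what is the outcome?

Binary search for 49 in [4, 8, 11, 12, 16, 18, 24, 30, 34, 37, 41, 43, 48, 53, 55, 58, 60, 69]:

lo=0, hi=17, mid=8, arr[mid]=34 -> 34 < 49, search right half
lo=9, hi=17, mid=13, arr[mid]=53 -> 53 > 49, search left half
lo=9, hi=12, mid=10, arr[mid]=41 -> 41 < 49, search right half
lo=11, hi=12, mid=11, arr[mid]=43 -> 43 < 49, search right half
lo=12, hi=12, mid=12, arr[mid]=48 -> 48 < 49, search right half
lo=13 > hi=12, target 49 not found

Binary search determines that 49 is not in the array after 5 comparisons. The search space was exhausted without finding the target.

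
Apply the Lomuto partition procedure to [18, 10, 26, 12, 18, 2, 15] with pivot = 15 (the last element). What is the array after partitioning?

Lomuto partition with pivot = 15:

Initial array: [18, 10, 26, 12, 18, 2, 15]

arr[0]=18 > 15: no swap
arr[1]=10 <= 15: swap with position 0, array becomes [10, 18, 26, 12, 18, 2, 15]
arr[2]=26 > 15: no swap
arr[3]=12 <= 15: swap with position 1, array becomes [10, 12, 26, 18, 18, 2, 15]
arr[4]=18 > 15: no swap
arr[5]=2 <= 15: swap with position 2, array becomes [10, 12, 2, 18, 18, 26, 15]

Place pivot at position 3: [10, 12, 2, 15, 18, 26, 18]
Pivot position: 3

After partitioning with pivot 15, the array becomes [10, 12, 2, 15, 18, 26, 18]. The pivot is placed at index 3. All elements to the left of the pivot are <= 15, and all elements to the right are > 15.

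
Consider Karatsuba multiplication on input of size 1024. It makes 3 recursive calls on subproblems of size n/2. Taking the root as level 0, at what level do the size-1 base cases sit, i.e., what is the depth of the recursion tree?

For divide and conquer with division factor 2:

Problem sizes at each level:
Level 0: 1024
Level 1: 512
Level 2: 256
Level 3: 128
Level 4: 64
Level 5: 32
Level 6: 16
Level 7: 8
Level 8: 4
Level 9: 2
Level 10: 1

The root is level 0 and the size-1 base case is level 10 (the tree spans levels 0 through 10, i.e. 11 levels counting the root), so the depth is the number of divisions: log_2(1024) = 10

The recursion tree depth is log_2(1024) = 10. At each level, the problem size is divided by 2, so it takes 10 divisions to reduce to a base case of size 1. The algorithm makes 3 recursive calls at each level.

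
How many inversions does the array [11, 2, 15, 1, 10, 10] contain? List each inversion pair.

Finding inversions in [11, 2, 15, 1, 10, 10]:

(0, 1): arr[0]=11 > arr[1]=2
(0, 3): arr[0]=11 > arr[3]=1
(0, 4): arr[0]=11 > arr[4]=10
(0, 5): arr[0]=11 > arr[5]=10
(1, 3): arr[1]=2 > arr[3]=1
(2, 3): arr[2]=15 > arr[3]=1
(2, 4): arr[2]=15 > arr[4]=10
(2, 5): arr[2]=15 > arr[5]=10

Total inversions: 8

The array has 8 inversion(s): (0,1), (0,3), (0,4), (0,5), (1,3), (2,3), (2,4), (2,5). Each pair (i,j) satisfies i < j and arr[i] > arr[j].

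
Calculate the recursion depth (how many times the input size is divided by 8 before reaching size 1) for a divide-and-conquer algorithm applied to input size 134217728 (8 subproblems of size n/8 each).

For divide and conquer with division factor 8:

Problem sizes at each level:
Level 0: 134217728
Level 1: 16777216
Level 2: 2097152
Level 3: 262144
Level 4: 32768
Level 5: 4096
Level 6: 512
Level 7: 64
Level 8: 8
Level 9: 1

The root is level 0 and the size-1 base case is level 9 (the tree spans levels 0 through 9, i.e. 10 levels counting the root), so the depth is the number of divisions: log_8(134217728) = 9

The recursion tree depth is log_8(134217728) = 9. At each level, the problem size is divided by 8, so it takes 9 divisions to reduce to a base case of size 1. The algorithm makes 8 recursive calls at each level.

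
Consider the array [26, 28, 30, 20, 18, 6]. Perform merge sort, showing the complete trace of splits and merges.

Merge sort trace:

Split: [26, 28, 30, 20, 18, 6] -> [26, 28, 30] and [20, 18, 6]
  Split: [26, 28, 30] -> [26] and [28, 30]
    Split: [28, 30] -> [28] and [30]
    Merge: [28] + [30] -> [28, 30]
  Merge: [26] + [28, 30] -> [26, 28, 30]
  Split: [20, 18, 6] -> [20] and [18, 6]
    Split: [18, 6] -> [18] and [6]
    Merge: [18] + [6] -> [6, 18]
  Merge: [20] + [6, 18] -> [6, 18, 20]
Merge: [26, 28, 30] + [6, 18, 20] -> [6, 18, 20, 26, 28, 30]

Final sorted array: [6, 18, 20, 26, 28, 30]

The merge sort proceeds by recursively splitting the array and merging sorted halves.
After all merges, the sorted array is [6, 18, 20, 26, 28, 30].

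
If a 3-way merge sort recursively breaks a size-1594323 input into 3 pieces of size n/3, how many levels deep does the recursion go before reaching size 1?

For divide and conquer with division factor 3:

Problem sizes at each level:
Level 0: 1594323
Level 1: 531441
Level 2: 177147
Level 3: 59049
Level 4: 19683
Level 5: 6561
Level 6: 2187
Level 7: 729
Level 8: 243
Level 9: 81
Level 10: 27
Level 11: 9
Level 12: 3
Level 13: 1

The root is level 0 and the size-1 base case is level 13 (the tree spans levels 0 through 13, i.e. 14 levels counting the root), so the depth is the number of divisions: log_3(1594323) = 13

The recursion tree depth is log_3(1594323) = 13. At each level, the problem size is divided by 3, so it takes 13 divisions to reduce to a base case of size 1. The algorithm makes 3 recursive calls at each level.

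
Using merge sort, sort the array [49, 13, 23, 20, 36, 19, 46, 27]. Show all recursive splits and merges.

Merge sort trace:

Split: [49, 13, 23, 20, 36, 19, 46, 27] -> [49, 13, 23, 20] and [36, 19, 46, 27]
  Split: [49, 13, 23, 20] -> [49, 13] and [23, 20]
    Split: [49, 13] -> [49] and [13]
    Merge: [49] + [13] -> [13, 49]
    Split: [23, 20] -> [23] and [20]
    Merge: [23] + [20] -> [20, 23]
  Merge: [13, 49] + [20, 23] -> [13, 20, 23, 49]
  Split: [36, 19, 46, 27] -> [36, 19] and [46, 27]
    Split: [36, 19] -> [36] and [19]
    Merge: [36] + [19] -> [19, 36]
    Split: [46, 27] -> [46] and [27]
    Merge: [46] + [27] -> [27, 46]
  Merge: [19, 36] + [27, 46] -> [19, 27, 36, 46]
Merge: [13, 20, 23, 49] + [19, 27, 36, 46] -> [13, 19, 20, 23, 27, 36, 46, 49]

Final sorted array: [13, 19, 20, 23, 27, 36, 46, 49]

The merge sort proceeds by recursively splitting the array and merging sorted halves.
After all merges, the sorted array is [13, 19, 20, 23, 27, 36, 46, 49].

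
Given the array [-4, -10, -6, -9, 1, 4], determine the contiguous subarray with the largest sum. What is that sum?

Using Kadane's algorithm on [-4, -10, -6, -9, 1, 4]:

Scanning through the array:
Position 1 (value -10): max_ending_here = -10, max_so_far = -4
Position 2 (value -6): max_ending_here = -6, max_so_far = -4
Position 3 (value -9): max_ending_here = -9, max_so_far = -4
Position 4 (value 1): max_ending_here = 1, max_so_far = 1
Position 5 (value 4): max_ending_here = 5, max_so_far = 5

Maximum subarray: [1, 4]
Maximum sum: 5

The maximum subarray is [1, 4] with sum 5. This subarray runs from index 4 to index 5.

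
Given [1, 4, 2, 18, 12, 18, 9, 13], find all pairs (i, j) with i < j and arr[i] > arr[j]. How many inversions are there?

Finding inversions in [1, 4, 2, 18, 12, 18, 9, 13]:

(1, 2): arr[1]=4 > arr[2]=2
(3, 4): arr[3]=18 > arr[4]=12
(3, 6): arr[3]=18 > arr[6]=9
(3, 7): arr[3]=18 > arr[7]=13
(4, 6): arr[4]=12 > arr[6]=9
(5, 6): arr[5]=18 > arr[6]=9
(5, 7): arr[5]=18 > arr[7]=13

Total inversions: 7

The array has 7 inversion(s): (1,2), (3,4), (3,6), (3,7), (4,6), (5,6), (5,7). Each pair (i,j) satisfies i < j and arr[i] > arr[j].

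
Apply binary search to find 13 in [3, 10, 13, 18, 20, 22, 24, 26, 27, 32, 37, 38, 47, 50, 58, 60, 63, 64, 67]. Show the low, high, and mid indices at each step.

Binary search for 13 in [3, 10, 13, 18, 20, 22, 24, 26, 27, 32, 37, 38, 47, 50, 58, 60, 63, 64, 67]:

lo=0, hi=18, mid=9, arr[mid]=32 -> 32 > 13, search left half
lo=0, hi=8, mid=4, arr[mid]=20 -> 20 > 13, search left half
lo=0, hi=3, mid=1, arr[mid]=10 -> 10 < 13, search right half
lo=2, hi=3, mid=2, arr[mid]=13 -> Found target at index 2!

Binary search finds 13 at index 2 after 4 comparisons. The search repeatedly halves the search space by comparing with the middle element.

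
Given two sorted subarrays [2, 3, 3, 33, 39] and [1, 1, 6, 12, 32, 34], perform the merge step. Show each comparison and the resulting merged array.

Merging process:

Compare 2 vs 1: take 1 from right. Merged: [1]
Compare 2 vs 1: take 1 from right. Merged: [1, 1]
Compare 2 vs 6: take 2 from left. Merged: [1, 1, 2]
Compare 3 vs 6: take 3 from left. Merged: [1, 1, 2, 3]
Compare 3 vs 6: take 3 from left. Merged: [1, 1, 2, 3, 3]
Compare 33 vs 6: take 6 from right. Merged: [1, 1, 2, 3, 3, 6]
Compare 33 vs 12: take 12 from right. Merged: [1, 1, 2, 3, 3, 6, 12]
Compare 33 vs 32: take 32 from right. Merged: [1, 1, 2, 3, 3, 6, 12, 32]
Compare 33 vs 34: take 33 from left. Merged: [1, 1, 2, 3, 3, 6, 12, 32, 33]
Compare 39 vs 34: take 34 from right. Merged: [1, 1, 2, 3, 3, 6, 12, 32, 33, 34]
Append remaining from left: [39]. Merged: [1, 1, 2, 3, 3, 6, 12, 32, 33, 34, 39]

Final merged array: [1, 1, 2, 3, 3, 6, 12, 32, 33, 34, 39]
Total comparisons: 10

The merged array is [1, 1, 2, 3, 3, 6, 12, 32, 33, 34, 39], requiring 10 comparisons. The merge step runs in O(n) time where n is the total number of elements.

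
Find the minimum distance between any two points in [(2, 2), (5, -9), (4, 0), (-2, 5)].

Computing all pairwise distances among 4 points:

d((2, 2), (5, -9)) = 11.4018
d((2, 2), (4, 0)) = 2.8284 <-- minimum
d((2, 2), (-2, 5)) = 5.0
d((5, -9), (4, 0)) = 9.0554
d((5, -9), (-2, 5)) = 15.6525
d((4, 0), (-2, 5)) = 7.8102

Closest pair: (2, 2) and (4, 0) with distance 2.8284

The closest pair is (2, 2) and (4, 0) with Euclidean distance 2.8284. For 4 points, brute-force pairwise comparison is shown above. For large n, the divide-and-conquer algorithm (sort by x, recurse on halves, check the dividing strip) achieves O(n log n).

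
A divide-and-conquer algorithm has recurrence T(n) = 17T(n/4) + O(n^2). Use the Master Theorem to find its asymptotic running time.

Master Theorem for T(n) = 17T(n/4) + O(n^2):

a = 17, b = 4, c = 2
log_b(a) = log_4(17) = 2.0437

Case 1: c = 2 < log_4(17) = 2.0437
T(n) = O(n^(log_4 17))

For T(n) = 17T(n/4) + O(n^2): log_4(17) = 2.0437. This is Case 1 of the Master Theorem (c < log_b(a), work dominated by leaves), giving O(n^(log_4 17)).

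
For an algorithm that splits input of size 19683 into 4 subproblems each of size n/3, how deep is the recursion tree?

For divide and conquer with division factor 3:

Problem sizes at each level:
Level 0: 19683
Level 1: 6561
Level 2: 2187
Level 3: 729
Level 4: 243
Level 5: 81
Level 6: 27
Level 7: 9
Level 8: 3
Level 9: 1

The root is level 0 and the size-1 base case is level 9 (the tree spans levels 0 through 9, i.e. 10 levels counting the root), so the depth is the number of divisions: log_3(19683) = 9

The recursion tree depth is log_3(19683) = 9. At each level, the problem size is divided by 3, so it takes 9 divisions to reduce to a base case of size 1. The algorithm makes 4 recursive calls at each level.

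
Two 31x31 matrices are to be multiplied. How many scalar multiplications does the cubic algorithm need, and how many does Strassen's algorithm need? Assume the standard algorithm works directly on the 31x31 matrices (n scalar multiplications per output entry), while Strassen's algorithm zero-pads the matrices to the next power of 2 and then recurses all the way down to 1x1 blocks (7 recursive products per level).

Matrix multiplication for 31x31 matrices:

Strassen's algorithm requires power-of-2 dimensions. Pad 31x31 to 32x32 (next power of 2).

Standard algorithm: 31^3 = 29791 multiplications
Strassen's algorithm: 7^(log2(32)) = 7^5 = 16807 multiplications
Savings: 29791 - 16807 = 12984 multiplications

Standard: 29791 multiplications (31^3). Strassen: 16807 multiplications (7^5, after padding to 32x32). Strassen reduces 8 recursive multiplications to 7 at each level.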